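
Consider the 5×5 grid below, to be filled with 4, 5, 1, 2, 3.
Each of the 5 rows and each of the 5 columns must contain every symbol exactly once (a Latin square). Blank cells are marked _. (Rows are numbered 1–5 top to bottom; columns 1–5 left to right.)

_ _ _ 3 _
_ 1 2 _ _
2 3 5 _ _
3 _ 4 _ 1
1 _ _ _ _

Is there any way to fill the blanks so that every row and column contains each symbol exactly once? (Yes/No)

No row or column among the givens repeats a symbol, and propagating forced cells runs into no contradiction.
One valid completion exists (for instance, 5 4 1 3 2 / 4 1 2 5 3 / 2 3 5 1 4 / 3 5 4 2 1 / 1 2 3 4 5).

Yes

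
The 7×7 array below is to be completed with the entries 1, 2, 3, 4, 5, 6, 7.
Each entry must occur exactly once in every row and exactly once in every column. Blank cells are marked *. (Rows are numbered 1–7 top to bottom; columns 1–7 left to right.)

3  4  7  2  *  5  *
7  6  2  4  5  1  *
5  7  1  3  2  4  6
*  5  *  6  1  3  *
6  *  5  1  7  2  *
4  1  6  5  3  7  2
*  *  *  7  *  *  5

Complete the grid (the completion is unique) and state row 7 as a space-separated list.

Row 7, column 6: row 7 has {5, 7} and column 6 has {1, 2, 3, 4, 5, 7}, leaving only 6.
Row 7, column 5: row 7 has {5, 6, 7} and column 5 has {1, 2, 3, 5, 7}, leaving only 4.
Row 7, column 3: row 7 has {4, 5, 6, 7} and column 3 has {1, 2, 5, 6, 7}, leaving only 3.
Row 7, column 2: row 7 has {3, 4, 5, 6, 7} and column 2 has {1, 4, 5, 6, 7}, leaving only 2.
Row 7, column 1: row 7 has {2, 3, 4, 5, 6, 7} and column 1 has {3, 4, 5, 6, 7}, leaving only 1.
So row 7 reads: 1 2 3 7 4 6 5.

1 2 3 7 4 6 5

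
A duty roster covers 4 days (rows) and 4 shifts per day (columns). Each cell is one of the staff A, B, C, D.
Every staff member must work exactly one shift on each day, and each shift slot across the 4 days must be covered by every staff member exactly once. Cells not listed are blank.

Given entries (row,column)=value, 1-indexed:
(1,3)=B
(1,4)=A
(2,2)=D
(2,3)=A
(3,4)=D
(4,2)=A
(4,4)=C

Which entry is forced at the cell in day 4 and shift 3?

D

Day 4 already has {A, C} and shift 3 already has {A, B}, so day 4, shift 3 must be D.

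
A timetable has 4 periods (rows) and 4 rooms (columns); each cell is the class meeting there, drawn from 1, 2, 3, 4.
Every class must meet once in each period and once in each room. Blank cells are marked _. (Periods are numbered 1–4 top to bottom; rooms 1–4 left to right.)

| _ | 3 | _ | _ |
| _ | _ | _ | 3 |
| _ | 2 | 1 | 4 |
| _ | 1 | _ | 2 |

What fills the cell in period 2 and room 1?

1

Period 1, room 4: period 1 has {3} and room 4 has {2, 3, 4}, leaving only 1.
Period 2, room 2: period 2 has {3} and room 2 has {1, 2, 3}, leaving only 4.
Period 2, room 3: period 2 has {3, 4} and room 3 has {1}, leaving only 2.
Period 2 already has {2, 3, 4} and room 1 already has {}, so period 2, room 1 must be 1.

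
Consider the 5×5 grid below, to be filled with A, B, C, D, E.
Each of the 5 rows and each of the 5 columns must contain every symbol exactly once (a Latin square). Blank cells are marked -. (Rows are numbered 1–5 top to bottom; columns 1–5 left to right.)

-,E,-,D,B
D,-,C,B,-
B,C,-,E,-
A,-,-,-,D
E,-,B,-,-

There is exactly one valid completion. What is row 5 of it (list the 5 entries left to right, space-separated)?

Row 1, column 1: row 1 has {B, D, E} and column 1 has {A, B, D, E}, leaving only C.
Row 1, column 3: row 1 has {B, C, D, E} and column 3 has {B, C}, leaving only A.
Row 2, column 2: row 2 has {B, C, D} and column 2 has {C, E}, leaving only A.
Row 5, column 2: row 5 has {B, E} and column 2 has {A, C, E}, leaving only D.
Row 2, column 5: row 2 has {A, B, C, D} and column 5 has {B, D}, leaving only E.
Row 3, column 3: row 3 has {B, C, E} and column 3 has {A, B, C}, leaving only D.
Row 3, column 5: row 3 has {B, C, D, E} and column 5 has {B, D, E}, leaving only A.
Row 5, column 5: row 5 has {B, D, E} and column 5 has {A, B, D, E}, leaving only C.
Row 5, column 4: row 5 has {B, C, D, E} and column 4 has {B, D, E}, leaving only A.
So row 5 reads: E D B A C.

E D B A C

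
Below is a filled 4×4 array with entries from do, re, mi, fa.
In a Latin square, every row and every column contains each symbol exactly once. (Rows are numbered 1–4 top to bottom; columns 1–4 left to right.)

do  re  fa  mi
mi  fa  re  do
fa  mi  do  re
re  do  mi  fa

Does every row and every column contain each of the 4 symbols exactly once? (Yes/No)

Each row is a permutation of the 4 symbols, and so is each column.

Yes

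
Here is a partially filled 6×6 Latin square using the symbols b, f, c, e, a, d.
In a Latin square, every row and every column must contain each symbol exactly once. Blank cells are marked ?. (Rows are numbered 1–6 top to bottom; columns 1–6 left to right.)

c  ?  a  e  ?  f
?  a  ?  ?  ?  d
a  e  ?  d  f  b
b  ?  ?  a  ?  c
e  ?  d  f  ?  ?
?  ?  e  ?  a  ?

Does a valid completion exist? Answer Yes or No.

No

Row 6, column 6: row 6 together with column 6 already contain {b, f, c, e, a, d} — every symbol — so nothing can go there. The grid has no valid completion.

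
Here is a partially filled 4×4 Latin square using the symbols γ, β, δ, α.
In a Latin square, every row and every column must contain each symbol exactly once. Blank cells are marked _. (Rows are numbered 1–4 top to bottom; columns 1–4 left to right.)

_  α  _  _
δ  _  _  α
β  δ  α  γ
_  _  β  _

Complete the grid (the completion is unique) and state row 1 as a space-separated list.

Row 1, column 1: row 1 has {α} and column 1 has {β, δ}, leaving only γ.
Row 1, column 3: row 1 has {γ, α} and column 3 has {β, α}, leaving only δ.
Row 1, column 4: row 1 has {γ, δ, α} and column 4 has {γ, α}, leaving only β.
So row 1 reads: γ α δ β.

γ α δ β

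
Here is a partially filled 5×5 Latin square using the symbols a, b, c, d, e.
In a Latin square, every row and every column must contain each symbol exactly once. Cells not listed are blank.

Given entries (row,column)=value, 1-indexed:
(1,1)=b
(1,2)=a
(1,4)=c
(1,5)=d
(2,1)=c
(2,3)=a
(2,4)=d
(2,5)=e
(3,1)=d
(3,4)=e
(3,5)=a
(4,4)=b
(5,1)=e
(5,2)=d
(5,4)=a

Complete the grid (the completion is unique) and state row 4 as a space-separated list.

Row 4, column 1: row 4 has {b} and column 1 has {b, c, d, e}, leaving only a.
Row 4, column 5: row 4 has {a, b} and column 5 has {a, d, e}, leaving only c.
Row 4, column 2: row 4 has {a, b, c} and column 2 has {a, d}, leaving only e.
Row 4, column 3: row 4 has {a, b, c, e} and column 3 has {a}, leaving only d.
So row 4 reads: a e d b c.

a e d b c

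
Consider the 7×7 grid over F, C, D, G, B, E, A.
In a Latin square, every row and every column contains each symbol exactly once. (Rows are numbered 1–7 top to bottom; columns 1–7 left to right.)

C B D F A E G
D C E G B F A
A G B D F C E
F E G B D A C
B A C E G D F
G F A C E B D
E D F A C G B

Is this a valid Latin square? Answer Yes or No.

Each row is a permutation of the 7 symbols, and so is each column.

Yes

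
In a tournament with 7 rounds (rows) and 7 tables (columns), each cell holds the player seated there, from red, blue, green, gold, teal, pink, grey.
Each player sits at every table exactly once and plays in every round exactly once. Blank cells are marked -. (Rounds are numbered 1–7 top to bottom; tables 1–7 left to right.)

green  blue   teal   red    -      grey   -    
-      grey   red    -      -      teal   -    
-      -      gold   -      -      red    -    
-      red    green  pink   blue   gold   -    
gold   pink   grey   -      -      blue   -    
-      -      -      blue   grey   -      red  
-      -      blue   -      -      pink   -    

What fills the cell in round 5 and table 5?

red

Round 6, table 3: round 6 has {red, blue, grey} and table 3 has {red, blue, green, gold, teal, grey}, leaving only pink.
Round 6, table 1: round 6 has {red, blue, pink, grey} and table 1 has {green, gold}, leaving only teal.
Round 4, table 1: round 4 has {red, blue, green, gold, pink} and table 1 has {green, gold, teal}, leaving only grey.
Round 4, table 7: round 4 has {red, blue, green, gold, pink, grey} and table 7 has {red}, leaving only teal.
Round 5, table 7: round 5 has {blue, gold, pink, grey} and table 7 has {red, teal}, leaving only green.
Round 5, table 4: round 5 has {blue, green, gold, pink, grey} and table 4 has {red, blue, pink}, leaving only teal.
Round 5 already has {blue, green, gold, teal, pink, grey} and table 5 already has {blue, grey}, so round 5, table 5 must be red.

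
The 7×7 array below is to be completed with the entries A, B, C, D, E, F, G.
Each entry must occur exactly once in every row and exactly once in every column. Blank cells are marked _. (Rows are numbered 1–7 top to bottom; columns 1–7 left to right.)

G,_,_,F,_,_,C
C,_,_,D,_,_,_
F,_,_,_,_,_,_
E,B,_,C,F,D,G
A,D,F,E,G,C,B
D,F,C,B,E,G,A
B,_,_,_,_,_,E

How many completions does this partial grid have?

Row 1, column 2: eliminating its row and column leaves {A, E}.
Row 1, column 3: eliminating its row and column leaves {A, B, D, E}.
Row 1, column 5: eliminating its row and column leaves {A, B, D}.
Row 1, column 6: eliminating its row and column leaves {A, B, E}.
Row 2, column 2: eliminating its row and column leaves {A, E, G}.
Row 2, column 3: eliminating its row and column leaves {A, B, E, G}.
Row 2, column 5: eliminating its row and column leaves {A, B}.
Row 2, column 6: eliminating its row and column leaves {A, B, E, F}.
Row 2, column 7: eliminating its row and column leaves {F}.
Row 3, column 2: eliminating its row and column leaves {A, C, E, G}.
Row 3, column 3: eliminating its row and column leaves {A, B, D, E, G}.
Row 3, column 4: eliminating its row and column leaves {A, G}.
Row 3, column 5: eliminating its row and column leaves {A, B, C, D}.
Row 3, column 6: eliminating its row and column leaves {A, B, E}.
Row 3, column 7: eliminating its row and column leaves {D}.
Row 4, column 3: eliminating its row and column leaves {A}.
Row 7, column 2: eliminating its row and column leaves {A, C, G}.
Row 7, column 3: eliminating its row and column leaves {A, D, G}.
Row 7, column 4: eliminating its row and column leaves {A, G}.
Row 7, column 5: eliminating its row and column leaves {A, C, D}.
Row 7, column 6: eliminating its row and column leaves {A, F}.
Enumerating the assignments across these blanks that avoid any row or column repeat gives 13 completions.

13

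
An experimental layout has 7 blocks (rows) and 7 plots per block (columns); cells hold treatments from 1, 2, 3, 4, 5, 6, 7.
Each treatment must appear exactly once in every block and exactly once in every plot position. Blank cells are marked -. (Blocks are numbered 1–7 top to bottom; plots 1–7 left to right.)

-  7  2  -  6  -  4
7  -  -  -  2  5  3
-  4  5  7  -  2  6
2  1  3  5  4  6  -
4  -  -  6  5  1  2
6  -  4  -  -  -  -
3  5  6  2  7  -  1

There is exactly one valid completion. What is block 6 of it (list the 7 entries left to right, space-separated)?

6 2 4 3 1 7 5

Block 1, plot 6: block 1 has {2, 4, 6, 7} and plot 6 has {1, 2, 5, 6}, leaving only 3.
Block 6, plot 6: block 6 has {4, 6} and plot 6 has {1, 2, 3, 5, 6}, leaving only 7.
Block 6, plot 7: block 6 has {4, 6, 7} and plot 7 has {1, 2, 3, 4, 6}, leaving only 5.
Block 1, plot 4: block 1 has {2, 3, 4, 6, 7} and plot 4 has {2, 5, 6, 7}, leaving only 1.
Block 6, plot 4: block 6 has {4, 5, 6, 7} and plot 4 has {1, 2, 5, 6, 7}, leaving only 3.
Block 6, plot 2: block 6 has {3, 4, 5, 6, 7} and plot 2 has {1, 4, 5, 7}, leaving only 2.
Block 6, plot 5: block 6 has {2, 3, 4, 5, 6, 7} and plot 5 has {2, 4, 5, 6, 7}, leaving only 1.
So block 6 reads: 6 2 4 3 1 7 5.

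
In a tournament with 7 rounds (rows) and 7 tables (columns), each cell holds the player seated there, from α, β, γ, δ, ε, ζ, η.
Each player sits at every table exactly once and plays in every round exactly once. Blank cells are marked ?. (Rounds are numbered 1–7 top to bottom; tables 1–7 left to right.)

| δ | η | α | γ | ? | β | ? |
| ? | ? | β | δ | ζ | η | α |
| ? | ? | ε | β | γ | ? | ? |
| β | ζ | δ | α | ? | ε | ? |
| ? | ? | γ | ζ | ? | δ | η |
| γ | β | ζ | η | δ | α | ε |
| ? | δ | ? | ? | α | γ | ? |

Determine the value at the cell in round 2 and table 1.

ε

Round 2 already has {α, β, δ, ζ, η} and table 1 already has {β, γ, δ}, so round 2, table 1 must be ε.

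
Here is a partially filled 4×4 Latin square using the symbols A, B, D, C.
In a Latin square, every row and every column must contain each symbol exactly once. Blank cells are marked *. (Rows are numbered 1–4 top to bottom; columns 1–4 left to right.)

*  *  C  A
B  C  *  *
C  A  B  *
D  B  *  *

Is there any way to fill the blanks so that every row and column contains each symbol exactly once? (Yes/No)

No

Row 1, column 1: row 1 together with column 1 already contain {A, B, D, C} — every symbol — so nothing can go there. The grid has no valid completion.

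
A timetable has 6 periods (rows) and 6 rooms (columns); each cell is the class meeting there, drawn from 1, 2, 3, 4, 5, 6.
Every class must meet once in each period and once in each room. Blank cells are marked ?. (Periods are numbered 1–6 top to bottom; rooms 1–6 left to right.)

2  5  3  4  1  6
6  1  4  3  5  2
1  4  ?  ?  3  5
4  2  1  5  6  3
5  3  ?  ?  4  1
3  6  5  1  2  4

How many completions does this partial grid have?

2

Period 3, room 3: eliminating its period and room leaves {2, 6}.
Period 3, room 4: eliminating its period and room leaves {2, 6}.
Period 5, room 3: eliminating its period and room leaves {2, 6}.
Period 5, room 4: eliminating its period and room leaves {2, 6}.
Enumerating the assignments across these blanks that avoid any period or room repeat gives 2 completions.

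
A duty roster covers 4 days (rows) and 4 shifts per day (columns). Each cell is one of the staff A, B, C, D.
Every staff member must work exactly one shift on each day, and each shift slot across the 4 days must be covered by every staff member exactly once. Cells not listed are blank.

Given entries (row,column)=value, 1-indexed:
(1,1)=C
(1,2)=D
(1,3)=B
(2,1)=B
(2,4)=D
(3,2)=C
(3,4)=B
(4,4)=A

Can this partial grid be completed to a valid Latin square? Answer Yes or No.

Day 1, shift 4: day 1 together with shift 4 already contain {A, B, C, D} — every symbol — so nothing can go there. The grid has no valid completion.

No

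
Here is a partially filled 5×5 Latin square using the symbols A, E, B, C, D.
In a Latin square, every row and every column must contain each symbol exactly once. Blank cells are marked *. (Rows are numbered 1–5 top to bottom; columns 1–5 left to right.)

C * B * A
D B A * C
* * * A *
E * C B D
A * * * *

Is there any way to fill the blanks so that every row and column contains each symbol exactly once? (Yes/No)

No row or column among the givens repeats a symbol, and propagating forced cells runs into no contradiction.
One valid completion exists (for instance, C E B D A / D B A E C / B C D A E / E A C B D / A D E C B).

Yes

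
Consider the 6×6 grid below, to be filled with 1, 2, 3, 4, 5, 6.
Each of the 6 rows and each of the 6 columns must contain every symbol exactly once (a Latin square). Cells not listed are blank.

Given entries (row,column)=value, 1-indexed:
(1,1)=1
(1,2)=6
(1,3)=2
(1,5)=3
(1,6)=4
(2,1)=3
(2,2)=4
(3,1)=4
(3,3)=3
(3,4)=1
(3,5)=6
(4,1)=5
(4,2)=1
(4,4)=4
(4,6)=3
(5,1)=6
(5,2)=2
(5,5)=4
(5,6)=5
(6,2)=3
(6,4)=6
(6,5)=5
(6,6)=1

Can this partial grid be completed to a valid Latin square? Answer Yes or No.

Yes

No row or column among the givens repeats a symbol, and propagating forced cells runs into no contradiction.
One valid completion exists (for instance, 1 6 2 5 3 4 / 3 4 5 2 1 6 / 4 5 3 1 6 2 / 5 1 6 4 2 3 / 6 2 1 3 4 5 / 2 3 4 6 5 1).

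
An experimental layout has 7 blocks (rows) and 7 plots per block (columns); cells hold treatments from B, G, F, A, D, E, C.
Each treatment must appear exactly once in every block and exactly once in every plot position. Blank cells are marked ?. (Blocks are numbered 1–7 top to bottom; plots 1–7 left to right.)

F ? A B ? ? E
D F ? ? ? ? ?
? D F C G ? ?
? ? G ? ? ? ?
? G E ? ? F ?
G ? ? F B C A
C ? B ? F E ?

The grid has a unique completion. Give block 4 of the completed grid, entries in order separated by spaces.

Block 1, plot 2: block 1 has {B, F, A, E} and plot 2 has {G, F, D}, leaving only C.
Block 1, plot 5: block 1 has {B, F, A, E, C} and plot 5 has {B, G, F}, leaving only D.
Block 1, plot 6: block 1 has {B, F, A, D, E, C} and plot 6 has {F, E, C}, leaving only G.
Block 2, plot 3: block 2 has {F, D} and plot 3 has {B, G, F, A, E}, leaving only C.
Block 3, plot 7: block 3 has {G, F, D, C} and plot 7 has {A, E}, leaving only B.
Block 2, plot 7: block 2 has {F, D, C} and plot 7 has {B, A, E}, leaving only G.
Block 3, plot 6: block 3 has {B, G, F, D, C} and plot 6 has {G, F, E, C}, leaving only A.
Block 2, plot 6: block 2 has {G, F, D, C} and plot 6 has {G, F, A, E, C}, leaving only B.
Block 4, plot 6: block 4 has {G} and plot 6 has {B, G, F, A, E, C}, leaving only D.
Block 3, plot 1: block 3 has {B, G, F, A, D, C} and plot 1 has {G, F, D, C}, leaving only E.
Block 6, plot 2: block 6 has {B, G, F, A, C} and plot 2 has {G, F, D, C}, leaving only E.
Block 6, plot 3: block 6 has {B, G, F, A, E, C} and plot 3 has {B, G, F, A, E, C}, leaving only D.
Block 7, plot 2: block 7 has {B, F, E, C} and plot 2 has {G, F, D, E, C}, leaving only A.
Block 4, plot 2: block 4 has {G, D} and plot 2 has {G, F, A, D, E, C}, leaving only B.
Block 4, plot 1: block 4 has {B, G, D} and plot 1 has {G, F, D, E, C}, leaving only A.
Block 4, plot 4: block 4 has {B, G, A, D} and plot 4 has {B, F, C}, leaving only E.
Block 4, plot 5: block 4 has {B, G, A, D, E} and plot 5 has {B, G, F, D}, leaving only C.
Block 4, plot 7: block 4 has {B, G, A, D, E, C} and plot 7 has {B, G, A, E}, leaving only F.
So block 4 reads: A B G E C D F.

A B G E C D F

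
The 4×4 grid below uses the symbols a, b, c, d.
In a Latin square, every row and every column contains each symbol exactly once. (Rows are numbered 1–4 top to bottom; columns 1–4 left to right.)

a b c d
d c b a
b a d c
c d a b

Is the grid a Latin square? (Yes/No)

Yes

Each row is a permutation of the 4 symbols, and so is each column.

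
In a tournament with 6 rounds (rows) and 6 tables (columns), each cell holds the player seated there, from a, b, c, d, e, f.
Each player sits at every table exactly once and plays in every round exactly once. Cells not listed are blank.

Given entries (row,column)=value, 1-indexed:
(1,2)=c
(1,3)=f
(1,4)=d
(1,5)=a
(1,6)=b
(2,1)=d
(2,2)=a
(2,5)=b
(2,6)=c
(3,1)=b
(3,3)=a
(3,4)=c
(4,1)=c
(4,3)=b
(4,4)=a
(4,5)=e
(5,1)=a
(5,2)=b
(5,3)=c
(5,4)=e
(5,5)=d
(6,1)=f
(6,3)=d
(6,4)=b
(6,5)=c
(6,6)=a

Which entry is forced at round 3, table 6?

e

Round 1, table 1: round 1 has {a, b, c, d, f} and table 1 has {a, b, c, d, f}, leaving only e.
Round 2, table 3: round 2 has {a, b, c, d} and table 3 has {a, b, c, d, f}, leaving only e.
Round 2, table 4: round 2 has {a, b, c, d, e} and table 4 has {a, b, c, d, e}, leaving only f.
Round 3, table 5: round 3 has {a, b, c} and table 5 has {a, b, c, d, e}, leaving only f.
Round 5, table 6: round 5 has {a, b, c, d, e} and table 6 has {a, b, c}, leaving only f.
Round 4, table 6: round 4 has {a, b, c, e} and table 6 has {a, b, c, f}, leaving only d.
Round 3 already has {a, b, c, f} and table 6 already has {a, b, c, d, f}, so round 3, table 6 must be e.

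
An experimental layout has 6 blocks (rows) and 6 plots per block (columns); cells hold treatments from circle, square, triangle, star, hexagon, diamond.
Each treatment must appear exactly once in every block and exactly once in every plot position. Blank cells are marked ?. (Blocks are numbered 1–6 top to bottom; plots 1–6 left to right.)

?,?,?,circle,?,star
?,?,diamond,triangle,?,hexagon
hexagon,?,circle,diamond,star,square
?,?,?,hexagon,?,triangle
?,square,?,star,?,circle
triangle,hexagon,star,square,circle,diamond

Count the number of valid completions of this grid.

Block 1, plot 1: eliminating its block and plot leaves {square, diamond}.
Block 1, plot 2: eliminating its block and plot leaves {triangle, diamond}.
Block 1, plot 3: eliminating its block and plot leaves {square, triangle, hexagon}.
Block 1, plot 5: eliminating its block and plot leaves {square, triangle, hexagon, diamond}.
Block 2, plot 1: eliminating its block and plot leaves {circle, square, star}.
Block 2, plot 2: eliminating its block and plot leaves {circle, star}.
Block 2, plot 5: eliminating its block and plot leaves {square}.
Block 3, plot 2: eliminating its block and plot leaves {triangle}.
Block 4, plot 1: eliminating its block and plot leaves {circle, square, star, diamond}.
Block 4, plot 2: eliminating its block and plot leaves {circle, star, diamond}.
Block 4, plot 3: eliminating its block and plot leaves {square}.
Block 4, plot 5: eliminating its block and plot leaves {square, diamond}.
Block 5, plot 1: eliminating its block and plot leaves {diamond}.
Block 5, plot 3: eliminating its block and plot leaves {triangle, hexagon}.
Block 5, plot 5: eliminating its block and plot leaves {triangle, hexagon, diamond}.
Enumerating the assignments across these blanks that avoid any block or plot repeat gives 4 completions.

4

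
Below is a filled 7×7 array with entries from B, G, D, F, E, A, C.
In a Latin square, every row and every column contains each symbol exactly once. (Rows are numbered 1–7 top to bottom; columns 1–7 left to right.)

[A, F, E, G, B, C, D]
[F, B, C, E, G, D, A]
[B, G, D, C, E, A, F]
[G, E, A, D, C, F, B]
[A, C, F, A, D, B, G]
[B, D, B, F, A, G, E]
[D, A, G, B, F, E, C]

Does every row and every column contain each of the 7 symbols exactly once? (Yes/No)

Row 5 contains A twice (at columns 1 and 4); row 6 is also not a permutation.

No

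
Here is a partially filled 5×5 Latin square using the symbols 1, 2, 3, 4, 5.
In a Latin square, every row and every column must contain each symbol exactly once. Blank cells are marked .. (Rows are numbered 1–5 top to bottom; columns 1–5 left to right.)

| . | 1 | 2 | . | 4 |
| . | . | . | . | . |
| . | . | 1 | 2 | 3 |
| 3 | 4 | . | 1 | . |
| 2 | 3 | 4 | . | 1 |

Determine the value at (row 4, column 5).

Row 1, column 1: row 1 has {1, 2, 4} and column 1 has {2, 3}, leaving only 5.
Row 1, column 4: row 1 has {1, 2, 4, 5} and column 4 has {1, 2}, leaving only 3.
Row 3, column 1: row 3 has {1, 2, 3} and column 1 has {2, 3, 5}, leaving only 4.
Row 2, column 1: row 2 has {} and column 1 has {2, 3, 4, 5}, leaving only 1.
Row 3, column 2: row 3 has {1, 2, 3, 4} and column 2 has {1, 3, 4}, leaving only 5.
Row 2, column 2: row 2 has {1} and column 2 has {1, 3, 4, 5}, leaving only 2.
Row 2, column 5: row 2 has {1, 2} and column 5 has {1, 3, 4}, leaving only 5.
Row 4 already has {1, 3, 4} and column 5 already has {1, 3, 4, 5}, so row 4, column 5 must be 2.

2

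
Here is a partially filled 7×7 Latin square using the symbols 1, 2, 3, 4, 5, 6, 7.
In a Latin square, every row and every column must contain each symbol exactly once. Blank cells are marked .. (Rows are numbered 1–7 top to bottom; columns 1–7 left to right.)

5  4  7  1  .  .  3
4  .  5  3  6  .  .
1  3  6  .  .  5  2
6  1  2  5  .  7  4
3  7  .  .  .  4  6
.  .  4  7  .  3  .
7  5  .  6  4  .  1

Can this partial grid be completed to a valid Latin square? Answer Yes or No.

No row or column among the givens repeats a symbol, and propagating forced cells runs into no contradiction.
One valid completion exists (for instance, 5 4 7 1 2 6 3 / 4 2 5 3 6 1 7 / 1 3 6 4 7 5 2 / 6 1 2 5 3 7 4 / 3 7 1 2 5 4 6 / 2 6 4 7 1 3 5 / 7 5 3 6 4 2 1).

Yes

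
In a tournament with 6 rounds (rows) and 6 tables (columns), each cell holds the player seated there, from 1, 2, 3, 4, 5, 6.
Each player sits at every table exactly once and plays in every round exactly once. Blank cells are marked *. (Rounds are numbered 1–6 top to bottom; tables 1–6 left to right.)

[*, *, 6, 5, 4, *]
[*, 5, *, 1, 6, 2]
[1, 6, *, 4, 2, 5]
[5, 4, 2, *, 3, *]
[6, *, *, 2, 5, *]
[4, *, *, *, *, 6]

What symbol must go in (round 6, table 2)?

Round 2, table 1: round 2 has {1, 2, 5, 6} and table 1 has {1, 4, 5, 6}, leaving only 3.
Round 1, table 1: round 1 has {4, 5, 6} and table 1 has {1, 3, 4, 5, 6}, leaving only 2.
Round 2, table 3: round 2 has {1, 2, 3, 5, 6} and table 3 has {2, 6}, leaving only 4.
Round 3, table 3: round 3 has {1, 2, 4, 5, 6} and table 3 has {2, 4, 6}, leaving only 3.
Round 4, table 4: round 4 has {2, 3, 4, 5} and table 4 has {1, 2, 4, 5}, leaving only 6.
Round 4, table 6: round 4 has {2, 3, 4, 5, 6} and table 6 has {2, 5, 6}, leaving only 1.
Round 1, table 6: round 1 has {2, 4, 5, 6} and table 6 has {1, 2, 5, 6}, leaving only 3.
Round 1, table 2: round 1 has {2, 3, 4, 5, 6} and table 2 has {4, 5, 6}, leaving only 1.
Round 5, table 2: round 5 has {2, 5, 6} and table 2 has {1, 4, 5, 6}, leaving only 3.
Round 6 already has {4, 6} and table 2 already has {1, 3, 4, 5, 6}, so round 6, table 2 must be 2.

2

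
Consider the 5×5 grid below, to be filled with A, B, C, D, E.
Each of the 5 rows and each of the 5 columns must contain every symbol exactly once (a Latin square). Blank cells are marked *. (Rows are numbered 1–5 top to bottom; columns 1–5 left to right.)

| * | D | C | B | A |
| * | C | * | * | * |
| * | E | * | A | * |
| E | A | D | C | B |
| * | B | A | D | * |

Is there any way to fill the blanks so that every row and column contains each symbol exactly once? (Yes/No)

No

Row 1, column 1: row 1 together with column 1 already contain {A, B, C, D, E} — every symbol — so nothing can go there. The grid has no valid completion.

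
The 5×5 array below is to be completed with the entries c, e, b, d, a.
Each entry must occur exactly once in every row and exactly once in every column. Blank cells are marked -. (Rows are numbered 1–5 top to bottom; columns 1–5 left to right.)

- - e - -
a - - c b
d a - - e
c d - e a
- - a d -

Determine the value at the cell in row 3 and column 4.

b

Row 3 already has {e, d, a} and column 4 already has {c, e, d}, so row 3, column 4 must be b.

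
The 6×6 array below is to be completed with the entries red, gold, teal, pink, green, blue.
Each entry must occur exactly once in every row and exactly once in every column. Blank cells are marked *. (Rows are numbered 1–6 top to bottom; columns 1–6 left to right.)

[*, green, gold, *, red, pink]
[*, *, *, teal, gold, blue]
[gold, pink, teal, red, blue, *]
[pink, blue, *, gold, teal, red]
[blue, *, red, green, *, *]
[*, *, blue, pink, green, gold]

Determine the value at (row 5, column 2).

gold

Row 1, column 1: row 1 has {red, gold, pink, green} and column 1 has {gold, pink, blue}, leaving only teal.
Row 1, column 4: row 1 has {red, gold, teal, pink, green} and column 4 has {red, gold, teal, pink, green}, leaving only blue.
Row 2, column 2: row 2 has {gold, teal, blue} and column 2 has {pink, green, blue}, leaving only red.
Row 2, column 1: row 2 has {red, gold, teal, blue} and column 1 has {gold, teal, pink, blue}, leaving only green.
Row 2, column 3: row 2 has {red, gold, teal, green, blue} and column 3 has {red, gold, teal, blue}, leaving only pink.
Row 3, column 6: row 3 has {red, gold, teal, pink, blue} and column 6 has {red, gold, pink, blue}, leaving only green.
Row 4, column 3: row 4 has {red, gold, teal, pink, blue} and column 3 has {red, gold, teal, pink, blue}, leaving only green.
Row 5, column 5: row 5 has {red, green, blue} and column 5 has {red, gold, teal, green, blue}, leaving only pink.
Row 5, column 6: row 5 has {red, pink, green, blue} and column 6 has {red, gold, pink, green, blue}, leaving only teal.
Row 5 already has {red, teal, pink, green, blue} and column 2 already has {red, pink, green, blue}, so row 5, column 2 must be gold.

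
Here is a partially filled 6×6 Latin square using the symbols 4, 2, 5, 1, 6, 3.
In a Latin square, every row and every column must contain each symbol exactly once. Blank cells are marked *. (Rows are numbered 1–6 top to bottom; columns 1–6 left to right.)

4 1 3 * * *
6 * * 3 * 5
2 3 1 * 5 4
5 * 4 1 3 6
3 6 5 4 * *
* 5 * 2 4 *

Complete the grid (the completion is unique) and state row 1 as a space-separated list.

4 1 3 5 6 2

Row 1, column 6: row 1 has {4, 1, 3} and column 6 has {4, 5, 6}, leaving only 2.
Row 1, column 5: row 1 has {4, 2, 1, 3} and column 5 has {4, 5, 3}, leaving only 6.
Row 1, column 4: row 1 has {4, 2, 1, 6, 3} and column 4 has {4, 2, 1, 3}, leaving only 5.
So row 1 reads: 4 1 3 5 6 2.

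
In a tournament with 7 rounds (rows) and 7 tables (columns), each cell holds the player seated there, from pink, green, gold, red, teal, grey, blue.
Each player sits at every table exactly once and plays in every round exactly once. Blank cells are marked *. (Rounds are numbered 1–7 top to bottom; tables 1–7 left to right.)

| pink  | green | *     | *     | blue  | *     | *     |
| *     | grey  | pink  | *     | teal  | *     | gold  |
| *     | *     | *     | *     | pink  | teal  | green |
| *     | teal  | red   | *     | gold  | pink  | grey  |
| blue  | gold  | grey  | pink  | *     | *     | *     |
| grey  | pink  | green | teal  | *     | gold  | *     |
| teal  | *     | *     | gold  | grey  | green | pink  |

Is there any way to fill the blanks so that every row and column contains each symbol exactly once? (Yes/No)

No

Round 4, table 1: round 4 has {pink, gold, red, teal, grey} and table 1 has {pink, teal, grey, blue}, so it must be green.
Round 2, table 1: round 2 has {pink, gold, teal, grey} and table 1 has {pink, green, teal, grey, blue}, so it must be red.
Round 2, table 6: round 2 has {pink, gold, red, teal, grey} and table 6 has {pink, green, gold, teal}, so it must be blue.
Round 2, table 4: round 2 has {pink, gold, red, teal, grey, blue} and table 4 has {pink, gold, teal}, so it must be green.
Round 3, table 1: round 3 has {pink, green, teal} and table 1 has {pink, green, red, teal, grey, blue}, so it must be gold.
Round 3, table 3: round 3 has {pink, green, gold, teal} and table 3 has {pink, green, red, grey}, so it must be blue.
Now round 7, table 3: round 7 together with table 3 already contain {pink, green, gold, red, teal, grey, blue} — every symbol — so nothing can go there. The grid has no valid completion.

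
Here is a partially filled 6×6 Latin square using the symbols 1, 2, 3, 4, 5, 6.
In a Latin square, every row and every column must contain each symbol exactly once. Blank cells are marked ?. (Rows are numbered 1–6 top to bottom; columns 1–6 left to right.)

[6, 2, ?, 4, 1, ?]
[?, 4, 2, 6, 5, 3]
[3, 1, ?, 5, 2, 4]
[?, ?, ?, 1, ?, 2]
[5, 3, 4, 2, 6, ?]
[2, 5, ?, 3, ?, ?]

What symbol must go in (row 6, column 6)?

Row 1, column 6: row 1 has {1, 2, 4, 6} and column 6 has {2, 3, 4}, leaving only 5.
Row 1, column 3: row 1 has {1, 2, 4, 5, 6} and column 3 has {2, 4}, leaving only 3.
Row 2, column 1: row 2 has {2, 3, 4, 5, 6} and column 1 has {2, 3, 5, 6}, leaving only 1.
Row 3, column 3: row 3 has {1, 2, 3, 4, 5} and column 3 has {2, 3, 4}, leaving only 6.
Row 4, column 1: row 4 has {1, 2} and column 1 has {1, 2, 3, 5, 6}, leaving only 4.
Row 4, column 2: row 4 has {1, 2, 4} and column 2 has {1, 2, 3, 4, 5}, leaving only 6.
Row 4, column 3: row 4 has {1, 2, 4, 6} and column 3 has {2, 3, 4, 6}, leaving only 5.
Row 4, column 5: row 4 has {1, 2, 4, 5, 6} and column 5 has {1, 2, 5, 6}, leaving only 3.
Row 5, column 6: row 5 has {2, 3, 4, 5, 6} and column 6 has {2, 3, 4, 5}, leaving only 1.
Row 6 already has {2, 3, 5} and column 6 already has {1, 2, 3, 4, 5}, so row 6, column 6 must be 6.

6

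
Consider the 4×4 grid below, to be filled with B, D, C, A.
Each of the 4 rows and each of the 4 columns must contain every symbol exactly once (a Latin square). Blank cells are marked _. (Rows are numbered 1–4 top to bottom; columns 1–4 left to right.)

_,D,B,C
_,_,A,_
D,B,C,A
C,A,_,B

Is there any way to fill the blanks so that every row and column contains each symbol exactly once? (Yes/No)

Yes

No row or column among the givens repeats a symbol, and propagating forced cells runs into no contradiction.
One valid completion exists (for instance, A D B C / B C A D / D B C A / C A D B).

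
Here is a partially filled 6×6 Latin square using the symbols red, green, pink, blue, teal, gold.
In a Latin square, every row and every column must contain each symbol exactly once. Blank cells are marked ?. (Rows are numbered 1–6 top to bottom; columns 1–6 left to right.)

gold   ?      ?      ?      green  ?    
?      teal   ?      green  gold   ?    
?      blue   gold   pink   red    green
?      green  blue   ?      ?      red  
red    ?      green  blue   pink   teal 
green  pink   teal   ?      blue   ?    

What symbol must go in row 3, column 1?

teal

Row 3 already has {red, green, pink, blue, gold} and column 1 already has {red, green, gold}, so row 3, column 1 must be teal.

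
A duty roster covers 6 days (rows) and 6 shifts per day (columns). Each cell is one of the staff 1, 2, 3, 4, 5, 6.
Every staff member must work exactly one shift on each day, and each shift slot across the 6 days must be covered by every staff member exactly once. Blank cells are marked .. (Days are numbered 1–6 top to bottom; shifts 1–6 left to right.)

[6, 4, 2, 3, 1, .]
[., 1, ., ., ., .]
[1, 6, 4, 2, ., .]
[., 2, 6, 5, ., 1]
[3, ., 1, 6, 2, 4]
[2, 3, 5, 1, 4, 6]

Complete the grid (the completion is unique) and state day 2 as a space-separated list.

5 1 3 4 6 2

Day 2, shift 3: day 2 has {1} and shift 3 has {1, 2, 4, 5, 6}, leaving only 3.
Day 2, shift 4: day 2 has {1, 3} and shift 4 has {1, 2, 3, 5, 6}, leaving only 4.
Day 2, shift 1: day 2 has {1, 3, 4} and shift 1 has {1, 2, 3, 6}, leaving only 5.
Day 2, shift 5: day 2 has {1, 3, 4, 5} and shift 5 has {1, 2, 4}, leaving only 6.
Day 2, shift 6: day 2 has {1, 3, 4, 5, 6} and shift 6 has {1, 4, 6}, leaving only 2.
So day 2 reads: 5 1 3 4 6 2.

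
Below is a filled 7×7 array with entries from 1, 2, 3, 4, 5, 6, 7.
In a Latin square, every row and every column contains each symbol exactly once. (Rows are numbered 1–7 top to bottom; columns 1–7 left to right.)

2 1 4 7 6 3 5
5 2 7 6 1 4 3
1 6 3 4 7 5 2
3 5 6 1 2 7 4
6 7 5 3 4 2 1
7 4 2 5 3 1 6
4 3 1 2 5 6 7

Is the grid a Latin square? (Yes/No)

Each row is a permutation of the 7 symbols, and so is each column.

Yes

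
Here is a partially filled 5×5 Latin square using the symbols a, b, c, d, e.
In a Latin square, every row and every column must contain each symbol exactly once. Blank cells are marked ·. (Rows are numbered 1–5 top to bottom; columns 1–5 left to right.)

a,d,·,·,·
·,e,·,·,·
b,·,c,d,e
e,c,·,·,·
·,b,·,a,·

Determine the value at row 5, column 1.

c

Row 3, column 2: row 3 has {b, c, d, e} and column 2 has {b, c, d, e}, leaving only a.
Row 4, column 4: row 4 has {c, e} and column 4 has {a, d}, leaving only b.
Row 2, column 4: row 2 has {e} and column 4 has {a, b, d}, leaving only c.
Row 1, column 4: row 1 has {a, d} and column 4 has {a, b, c, d}, leaving only e.
Row 1, column 3: row 1 has {a, d, e} and column 3 has {c}, leaving only b.
Row 1, column 5: row 1 has {a, b, d, e} and column 5 has {e}, leaving only c.
Row 2, column 1: row 2 has {c, e} and column 1 has {a, b, e}, leaving only d.
Row 5 already has {a, b} and column 1 already has {a, b, d, e}, so row 5, column 1 must be c.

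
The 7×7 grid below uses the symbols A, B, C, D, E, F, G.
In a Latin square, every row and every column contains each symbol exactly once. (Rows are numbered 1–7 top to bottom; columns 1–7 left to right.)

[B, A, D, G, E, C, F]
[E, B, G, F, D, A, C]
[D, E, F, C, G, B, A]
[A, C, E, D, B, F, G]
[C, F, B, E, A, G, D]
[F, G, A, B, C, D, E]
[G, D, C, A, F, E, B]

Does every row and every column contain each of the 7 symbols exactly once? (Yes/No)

Yes

Each row is a permutation of the 7 symbols, and so is each column.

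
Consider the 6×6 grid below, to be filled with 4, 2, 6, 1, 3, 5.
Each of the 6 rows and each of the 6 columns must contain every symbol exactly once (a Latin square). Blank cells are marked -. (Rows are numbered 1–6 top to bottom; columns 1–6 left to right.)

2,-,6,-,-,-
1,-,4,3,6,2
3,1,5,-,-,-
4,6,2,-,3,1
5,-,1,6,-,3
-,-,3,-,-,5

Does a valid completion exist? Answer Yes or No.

Yes

No row or column among the givens repeats a symbol, and propagating forced cells runs into no contradiction.
One valid completion exists (for instance, 2 3 6 1 5 4 / 1 5 4 3 6 2 / 3 1 5 4 2 6 / 4 6 2 5 3 1 / 5 2 1 6 4 3 / 6 4 3 2 1 5).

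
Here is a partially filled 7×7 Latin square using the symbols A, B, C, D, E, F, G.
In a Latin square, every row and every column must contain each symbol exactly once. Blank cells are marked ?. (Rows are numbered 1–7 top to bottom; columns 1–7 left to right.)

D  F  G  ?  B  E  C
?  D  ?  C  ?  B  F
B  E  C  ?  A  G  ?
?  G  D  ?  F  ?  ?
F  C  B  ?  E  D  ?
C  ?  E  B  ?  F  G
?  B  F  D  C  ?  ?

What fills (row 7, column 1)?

Row 1, column 4: row 1 has {B, C, D, E, F, G} and column 4 has {B, C, D}, leaving only A.
Row 2, column 3: row 2 has {B, C, D, F} and column 3 has {B, C, D, E, F, G}, leaving only A.
Row 2, column 5: row 2 has {A, B, C, D, F} and column 5 has {A, B, C, E, F}, leaving only G.
Row 2, column 1: row 2 has {A, B, C, D, F, G} and column 1 has {B, C, D, F}, leaving only E.
Row 3, column 4: row 3 has {A, B, C, E, G} and column 4 has {A, B, C, D}, leaving only F.
Row 3, column 7: row 3 has {A, B, C, E, F, G} and column 7 has {C, F, G}, leaving only D.
Row 4, column 1: row 4 has {D, F, G} and column 1 has {B, C, D, E, F}, leaving only A.
Row 7 already has {B, C, D, F} and column 1 already has {A, B, C, D, E, F}, so row 7, column 1 must be G.

G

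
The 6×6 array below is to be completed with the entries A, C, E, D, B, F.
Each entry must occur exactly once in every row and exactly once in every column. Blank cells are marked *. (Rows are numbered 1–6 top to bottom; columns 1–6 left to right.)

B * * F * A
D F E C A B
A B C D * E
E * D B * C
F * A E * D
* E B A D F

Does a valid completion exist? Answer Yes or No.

No

Row 1, column 3: row 1 together with column 3 already contain {A, C, E, D, B, F} — every symbol — so nothing can go there. The grid has no valid completion.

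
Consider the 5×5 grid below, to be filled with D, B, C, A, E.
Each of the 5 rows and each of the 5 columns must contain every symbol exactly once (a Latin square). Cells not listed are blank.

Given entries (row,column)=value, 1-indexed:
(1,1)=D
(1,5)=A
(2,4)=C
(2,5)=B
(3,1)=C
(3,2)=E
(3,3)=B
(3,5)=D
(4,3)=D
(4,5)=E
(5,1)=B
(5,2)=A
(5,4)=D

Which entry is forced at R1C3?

C

Row 2, column 2: row 2 has {B, C} and column 2 has {A, E}, leaving only D.
Row 3, column 4: row 3 has {D, B, C, E} and column 4 has {D, C}, leaving only A.
Row 4, column 1: row 4 has {D, E} and column 1 has {D, B, C}, leaving only A.
Row 2, column 1: row 2 has {D, B, C} and column 1 has {D, B, C, A}, leaving only E.
Row 2, column 3: row 2 has {D, B, C, E} and column 3 has {D, B}, leaving only A.
Row 4, column 4: row 4 has {D, A, E} and column 4 has {D, C, A}, leaving only B.
Row 1, column 4: row 1 has {D, A} and column 4 has {D, B, C, A}, leaving only E.
Row 1 already has {D, A, E} and column 3 already has {D, B, A}, so row 1, column 3 must be C.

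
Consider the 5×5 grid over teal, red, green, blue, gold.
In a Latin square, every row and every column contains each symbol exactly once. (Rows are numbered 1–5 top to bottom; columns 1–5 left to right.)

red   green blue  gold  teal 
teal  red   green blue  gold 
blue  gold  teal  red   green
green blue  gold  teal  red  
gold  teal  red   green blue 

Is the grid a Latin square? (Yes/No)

Yes

Each row is a permutation of the 5 symbols, and so is each column.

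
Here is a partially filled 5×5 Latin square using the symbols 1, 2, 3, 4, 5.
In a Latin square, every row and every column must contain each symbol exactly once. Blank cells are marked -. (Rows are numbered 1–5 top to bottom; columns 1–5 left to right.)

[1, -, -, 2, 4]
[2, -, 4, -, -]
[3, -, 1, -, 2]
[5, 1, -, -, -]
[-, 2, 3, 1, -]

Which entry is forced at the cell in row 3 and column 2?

4

Row 1, column 3: row 1 has {1, 2, 4} and column 3 has {1, 3, 4}, leaving only 5.
Row 1, column 2: row 1 has {1, 2, 4, 5} and column 2 has {1, 2}, leaving only 3.
Row 2, column 2: row 2 has {2, 4} and column 2 has {1, 2, 3}, leaving only 5.
Row 3 already has {1, 2, 3} and column 2 already has {1, 2, 3, 5}, so row 3, column 2 must be 4.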